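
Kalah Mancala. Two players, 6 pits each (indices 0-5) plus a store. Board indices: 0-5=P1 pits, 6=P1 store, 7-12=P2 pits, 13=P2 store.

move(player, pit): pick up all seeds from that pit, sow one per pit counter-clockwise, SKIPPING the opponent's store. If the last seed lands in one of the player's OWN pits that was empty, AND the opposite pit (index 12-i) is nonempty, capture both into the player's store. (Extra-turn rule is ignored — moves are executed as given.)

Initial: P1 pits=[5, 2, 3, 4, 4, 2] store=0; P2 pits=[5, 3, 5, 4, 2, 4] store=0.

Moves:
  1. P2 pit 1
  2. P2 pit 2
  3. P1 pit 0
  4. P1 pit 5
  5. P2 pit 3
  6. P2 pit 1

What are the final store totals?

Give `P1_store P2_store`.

Move 1: P2 pit1 -> P1=[5,2,3,4,4,2](0) P2=[5,0,6,5,3,4](0)
Move 2: P2 pit2 -> P1=[6,3,3,4,4,2](0) P2=[5,0,0,6,4,5](1)
Move 3: P1 pit0 -> P1=[0,4,4,5,5,3](1) P2=[5,0,0,6,4,5](1)
Move 4: P1 pit5 -> P1=[0,4,4,5,5,0](2) P2=[6,1,0,6,4,5](1)
Move 5: P2 pit3 -> P1=[1,5,5,5,5,0](2) P2=[6,1,0,0,5,6](2)
Move 6: P2 pit1 -> P1=[1,5,5,0,5,0](2) P2=[6,0,0,0,5,6](8)

Answer: 2 8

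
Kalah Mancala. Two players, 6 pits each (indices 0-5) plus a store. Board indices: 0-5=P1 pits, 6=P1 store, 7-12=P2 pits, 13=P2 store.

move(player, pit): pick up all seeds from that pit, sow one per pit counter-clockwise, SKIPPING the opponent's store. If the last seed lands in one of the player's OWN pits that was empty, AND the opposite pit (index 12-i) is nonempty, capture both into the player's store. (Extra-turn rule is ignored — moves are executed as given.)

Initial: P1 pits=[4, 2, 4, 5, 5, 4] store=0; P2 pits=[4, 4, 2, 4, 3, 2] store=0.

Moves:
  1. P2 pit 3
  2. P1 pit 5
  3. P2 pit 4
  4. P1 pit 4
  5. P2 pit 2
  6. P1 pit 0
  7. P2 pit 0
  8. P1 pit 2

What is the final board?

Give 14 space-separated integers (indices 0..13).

Answer: 0 4 0 7 2 3 4 1 7 1 2 2 6 4

Derivation:
Move 1: P2 pit3 -> P1=[5,2,4,5,5,4](0) P2=[4,4,2,0,4,3](1)
Move 2: P1 pit5 -> P1=[5,2,4,5,5,0](1) P2=[5,5,3,0,4,3](1)
Move 3: P2 pit4 -> P1=[6,3,4,5,5,0](1) P2=[5,5,3,0,0,4](2)
Move 4: P1 pit4 -> P1=[6,3,4,5,0,1](2) P2=[6,6,4,0,0,4](2)
Move 5: P2 pit2 -> P1=[6,3,4,5,0,1](2) P2=[6,6,0,1,1,5](3)
Move 6: P1 pit0 -> P1=[0,4,5,6,1,2](3) P2=[6,6,0,1,1,5](3)
Move 7: P2 pit0 -> P1=[0,4,5,6,1,2](3) P2=[0,7,1,2,2,6](4)
Move 8: P1 pit2 -> P1=[0,4,0,7,2,3](4) P2=[1,7,1,2,2,6](4)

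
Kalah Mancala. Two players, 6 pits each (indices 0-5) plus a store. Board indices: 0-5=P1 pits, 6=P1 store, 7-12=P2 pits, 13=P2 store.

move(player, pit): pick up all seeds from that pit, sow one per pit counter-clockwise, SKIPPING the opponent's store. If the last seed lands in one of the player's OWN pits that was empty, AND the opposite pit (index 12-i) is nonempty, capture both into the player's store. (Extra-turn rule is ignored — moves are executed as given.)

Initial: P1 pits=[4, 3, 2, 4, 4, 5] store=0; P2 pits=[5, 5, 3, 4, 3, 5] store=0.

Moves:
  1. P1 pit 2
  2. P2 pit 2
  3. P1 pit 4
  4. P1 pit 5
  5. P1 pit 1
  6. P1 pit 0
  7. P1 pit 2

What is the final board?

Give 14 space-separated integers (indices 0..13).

Answer: 0 1 0 8 2 0 10 7 0 2 6 5 6 0

Derivation:
Move 1: P1 pit2 -> P1=[4,3,0,5,5,5](0) P2=[5,5,3,4,3,5](0)
Move 2: P2 pit2 -> P1=[4,3,0,5,5,5](0) P2=[5,5,0,5,4,6](0)
Move 3: P1 pit4 -> P1=[4,3,0,5,0,6](1) P2=[6,6,1,5,4,6](0)
Move 4: P1 pit5 -> P1=[4,3,0,5,0,0](2) P2=[7,7,2,6,5,6](0)
Move 5: P1 pit1 -> P1=[4,0,1,6,0,0](10) P2=[7,0,2,6,5,6](0)
Move 6: P1 pit0 -> P1=[0,1,2,7,1,0](10) P2=[7,0,2,6,5,6](0)
Move 7: P1 pit2 -> P1=[0,1,0,8,2,0](10) P2=[7,0,2,6,5,6](0)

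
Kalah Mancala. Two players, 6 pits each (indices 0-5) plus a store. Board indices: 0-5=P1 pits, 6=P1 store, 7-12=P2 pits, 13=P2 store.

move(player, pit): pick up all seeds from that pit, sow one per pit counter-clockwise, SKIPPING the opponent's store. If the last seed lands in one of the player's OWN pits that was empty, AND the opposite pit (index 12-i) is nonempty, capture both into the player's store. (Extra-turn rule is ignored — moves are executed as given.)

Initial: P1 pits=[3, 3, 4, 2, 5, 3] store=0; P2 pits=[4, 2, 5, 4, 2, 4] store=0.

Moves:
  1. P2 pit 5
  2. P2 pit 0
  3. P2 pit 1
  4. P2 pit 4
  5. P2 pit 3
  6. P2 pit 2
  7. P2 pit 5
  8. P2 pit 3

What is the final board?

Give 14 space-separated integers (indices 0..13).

Answer: 8 8 7 2 5 3 0 0 0 0 0 3 0 5

Derivation:
Move 1: P2 pit5 -> P1=[4,4,5,2,5,3](0) P2=[4,2,5,4,2,0](1)
Move 2: P2 pit0 -> P1=[4,4,5,2,5,3](0) P2=[0,3,6,5,3,0](1)
Move 3: P2 pit1 -> P1=[4,4,5,2,5,3](0) P2=[0,0,7,6,4,0](1)
Move 4: P2 pit4 -> P1=[5,5,5,2,5,3](0) P2=[0,0,7,6,0,1](2)
Move 5: P2 pit3 -> P1=[6,6,6,2,5,3](0) P2=[0,0,7,0,1,2](3)
Move 6: P2 pit2 -> P1=[7,7,7,2,5,3](0) P2=[0,0,0,1,2,3](4)
Move 7: P2 pit5 -> P1=[8,8,7,2,5,3](0) P2=[0,0,0,1,2,0](5)
Move 8: P2 pit3 -> P1=[8,8,7,2,5,3](0) P2=[0,0,0,0,3,0](5)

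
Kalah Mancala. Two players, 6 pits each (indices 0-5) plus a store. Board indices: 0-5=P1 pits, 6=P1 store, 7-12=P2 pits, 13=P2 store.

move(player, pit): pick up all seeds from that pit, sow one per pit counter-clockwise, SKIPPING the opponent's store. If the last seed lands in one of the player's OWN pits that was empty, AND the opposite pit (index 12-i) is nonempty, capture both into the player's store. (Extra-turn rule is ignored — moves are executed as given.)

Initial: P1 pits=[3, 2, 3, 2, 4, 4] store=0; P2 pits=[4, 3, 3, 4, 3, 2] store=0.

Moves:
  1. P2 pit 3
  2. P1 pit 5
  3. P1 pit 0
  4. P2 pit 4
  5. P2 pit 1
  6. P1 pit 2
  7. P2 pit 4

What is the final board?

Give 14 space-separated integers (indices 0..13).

Answer: 1 4 0 4 6 1 2 5 0 5 1 0 6 2

Derivation:
Move 1: P2 pit3 -> P1=[4,2,3,2,4,4](0) P2=[4,3,3,0,4,3](1)
Move 2: P1 pit5 -> P1=[4,2,3,2,4,0](1) P2=[5,4,4,0,4,3](1)
Move 3: P1 pit0 -> P1=[0,3,4,3,5,0](1) P2=[5,4,4,0,4,3](1)
Move 4: P2 pit4 -> P1=[1,4,4,3,5,0](1) P2=[5,4,4,0,0,4](2)
Move 5: P2 pit1 -> P1=[1,4,4,3,5,0](1) P2=[5,0,5,1,1,5](2)
Move 6: P1 pit2 -> P1=[1,4,0,4,6,1](2) P2=[5,0,5,1,1,5](2)
Move 7: P2 pit4 -> P1=[1,4,0,4,6,1](2) P2=[5,0,5,1,0,6](2)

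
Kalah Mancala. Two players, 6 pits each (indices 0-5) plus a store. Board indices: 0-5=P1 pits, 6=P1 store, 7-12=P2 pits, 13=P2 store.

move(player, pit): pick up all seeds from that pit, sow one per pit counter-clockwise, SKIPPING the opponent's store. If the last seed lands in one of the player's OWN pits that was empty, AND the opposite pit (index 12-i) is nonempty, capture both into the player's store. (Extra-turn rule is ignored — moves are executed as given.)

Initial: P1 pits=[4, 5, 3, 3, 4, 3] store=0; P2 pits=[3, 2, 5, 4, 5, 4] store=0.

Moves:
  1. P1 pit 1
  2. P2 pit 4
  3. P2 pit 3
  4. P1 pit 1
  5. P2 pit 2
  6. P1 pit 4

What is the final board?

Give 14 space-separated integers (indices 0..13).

Answer: 7 0 6 4 0 5 2 4 3 1 1 2 7 3

Derivation:
Move 1: P1 pit1 -> P1=[4,0,4,4,5,4](1) P2=[3,2,5,4,5,4](0)
Move 2: P2 pit4 -> P1=[5,1,5,4,5,4](1) P2=[3,2,5,4,0,5](1)
Move 3: P2 pit3 -> P1=[6,1,5,4,5,4](1) P2=[3,2,5,0,1,6](2)
Move 4: P1 pit1 -> P1=[6,0,6,4,5,4](1) P2=[3,2,5,0,1,6](2)
Move 5: P2 pit2 -> P1=[7,0,6,4,5,4](1) P2=[3,2,0,1,2,7](3)
Move 6: P1 pit4 -> P1=[7,0,6,4,0,5](2) P2=[4,3,1,1,2,7](3)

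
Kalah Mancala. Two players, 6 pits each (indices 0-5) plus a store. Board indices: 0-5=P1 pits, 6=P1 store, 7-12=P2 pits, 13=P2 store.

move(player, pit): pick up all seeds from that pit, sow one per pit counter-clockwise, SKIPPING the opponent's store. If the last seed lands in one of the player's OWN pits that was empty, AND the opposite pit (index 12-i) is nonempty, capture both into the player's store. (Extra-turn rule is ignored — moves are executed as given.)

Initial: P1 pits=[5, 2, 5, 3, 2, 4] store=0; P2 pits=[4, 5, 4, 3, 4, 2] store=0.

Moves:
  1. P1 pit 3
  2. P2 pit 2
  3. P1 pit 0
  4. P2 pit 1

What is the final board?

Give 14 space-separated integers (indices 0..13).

Answer: 0 3 6 1 4 6 1 4 0 1 5 6 4 2

Derivation:
Move 1: P1 pit3 -> P1=[5,2,5,0,3,5](1) P2=[4,5,4,3,4,2](0)
Move 2: P2 pit2 -> P1=[5,2,5,0,3,5](1) P2=[4,5,0,4,5,3](1)
Move 3: P1 pit0 -> P1=[0,3,6,1,4,6](1) P2=[4,5,0,4,5,3](1)
Move 4: P2 pit1 -> P1=[0,3,6,1,4,6](1) P2=[4,0,1,5,6,4](2)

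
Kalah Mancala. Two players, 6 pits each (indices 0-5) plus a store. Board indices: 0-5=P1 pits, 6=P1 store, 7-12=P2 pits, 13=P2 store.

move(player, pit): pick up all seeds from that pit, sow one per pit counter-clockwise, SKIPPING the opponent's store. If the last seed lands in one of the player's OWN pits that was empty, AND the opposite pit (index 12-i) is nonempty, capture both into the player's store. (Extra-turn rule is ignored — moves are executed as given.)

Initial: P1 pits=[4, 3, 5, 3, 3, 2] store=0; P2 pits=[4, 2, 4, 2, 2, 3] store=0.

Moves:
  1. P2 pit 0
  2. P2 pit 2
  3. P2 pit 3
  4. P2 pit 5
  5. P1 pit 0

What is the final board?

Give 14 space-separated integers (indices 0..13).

Move 1: P2 pit0 -> P1=[4,3,5,3,3,2](0) P2=[0,3,5,3,3,3](0)
Move 2: P2 pit2 -> P1=[5,3,5,3,3,2](0) P2=[0,3,0,4,4,4](1)
Move 3: P2 pit3 -> P1=[6,3,5,3,3,2](0) P2=[0,3,0,0,5,5](2)
Move 4: P2 pit5 -> P1=[7,4,6,4,3,2](0) P2=[0,3,0,0,5,0](3)
Move 5: P1 pit0 -> P1=[0,5,7,5,4,3](1) P2=[1,3,0,0,5,0](3)

Answer: 0 5 7 5 4 3 1 1 3 0 0 5 0 3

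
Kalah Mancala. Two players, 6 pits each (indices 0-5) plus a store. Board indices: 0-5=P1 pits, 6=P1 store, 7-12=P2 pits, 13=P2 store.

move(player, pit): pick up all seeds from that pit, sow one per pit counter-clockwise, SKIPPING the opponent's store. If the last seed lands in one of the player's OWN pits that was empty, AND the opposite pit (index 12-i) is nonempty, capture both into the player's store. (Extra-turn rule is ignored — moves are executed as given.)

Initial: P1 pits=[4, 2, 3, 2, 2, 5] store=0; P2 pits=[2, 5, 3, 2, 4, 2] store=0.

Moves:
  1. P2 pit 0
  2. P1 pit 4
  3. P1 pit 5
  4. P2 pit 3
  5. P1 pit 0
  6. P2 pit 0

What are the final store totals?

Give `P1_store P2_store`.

Move 1: P2 pit0 -> P1=[4,2,3,2,2,5](0) P2=[0,6,4,2,4,2](0)
Move 2: P1 pit4 -> P1=[4,2,3,2,0,6](1) P2=[0,6,4,2,4,2](0)
Move 3: P1 pit5 -> P1=[4,2,3,2,0,0](2) P2=[1,7,5,3,5,2](0)
Move 4: P2 pit3 -> P1=[4,2,3,2,0,0](2) P2=[1,7,5,0,6,3](1)
Move 5: P1 pit0 -> P1=[0,3,4,3,0,0](10) P2=[1,0,5,0,6,3](1)
Move 6: P2 pit0 -> P1=[0,3,4,3,0,0](10) P2=[0,1,5,0,6,3](1)

Answer: 10 1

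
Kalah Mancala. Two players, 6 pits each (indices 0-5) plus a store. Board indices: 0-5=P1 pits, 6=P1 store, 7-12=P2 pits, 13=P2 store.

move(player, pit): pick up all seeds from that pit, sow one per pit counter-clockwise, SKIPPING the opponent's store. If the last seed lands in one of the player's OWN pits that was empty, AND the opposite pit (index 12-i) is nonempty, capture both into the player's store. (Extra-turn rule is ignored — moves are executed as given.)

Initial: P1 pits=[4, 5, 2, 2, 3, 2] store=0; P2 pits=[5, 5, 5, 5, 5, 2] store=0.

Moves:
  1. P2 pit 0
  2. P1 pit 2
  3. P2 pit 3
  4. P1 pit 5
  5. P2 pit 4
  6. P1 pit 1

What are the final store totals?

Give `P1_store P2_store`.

Move 1: P2 pit0 -> P1=[4,5,2,2,3,2](0) P2=[0,6,6,6,6,3](0)
Move 2: P1 pit2 -> P1=[4,5,0,3,4,2](0) P2=[0,6,6,6,6,3](0)
Move 3: P2 pit3 -> P1=[5,6,1,3,4,2](0) P2=[0,6,6,0,7,4](1)
Move 4: P1 pit5 -> P1=[5,6,1,3,4,0](1) P2=[1,6,6,0,7,4](1)
Move 5: P2 pit4 -> P1=[6,7,2,4,5,0](1) P2=[1,6,6,0,0,5](2)
Move 6: P1 pit1 -> P1=[6,0,3,5,6,1](2) P2=[2,7,6,0,0,5](2)

Answer: 2 2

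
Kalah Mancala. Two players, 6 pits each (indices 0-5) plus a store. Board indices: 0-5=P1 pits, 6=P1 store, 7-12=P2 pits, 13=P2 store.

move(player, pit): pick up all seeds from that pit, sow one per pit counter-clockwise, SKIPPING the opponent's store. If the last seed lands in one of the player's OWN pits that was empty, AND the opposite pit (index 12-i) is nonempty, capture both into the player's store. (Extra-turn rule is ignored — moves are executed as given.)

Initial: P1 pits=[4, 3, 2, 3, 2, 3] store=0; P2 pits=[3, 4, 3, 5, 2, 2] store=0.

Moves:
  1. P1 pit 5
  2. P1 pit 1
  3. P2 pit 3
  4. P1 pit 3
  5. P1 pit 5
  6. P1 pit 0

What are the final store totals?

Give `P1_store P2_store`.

Move 1: P1 pit5 -> P1=[4,3,2,3,2,0](1) P2=[4,5,3,5,2,2](0)
Move 2: P1 pit1 -> P1=[4,0,3,4,3,0](1) P2=[4,5,3,5,2,2](0)
Move 3: P2 pit3 -> P1=[5,1,3,4,3,0](1) P2=[4,5,3,0,3,3](1)
Move 4: P1 pit3 -> P1=[5,1,3,0,4,1](2) P2=[5,5,3,0,3,3](1)
Move 5: P1 pit5 -> P1=[5,1,3,0,4,0](3) P2=[5,5,3,0,3,3](1)
Move 6: P1 pit0 -> P1=[0,2,4,1,5,0](9) P2=[0,5,3,0,3,3](1)

Answer: 9 1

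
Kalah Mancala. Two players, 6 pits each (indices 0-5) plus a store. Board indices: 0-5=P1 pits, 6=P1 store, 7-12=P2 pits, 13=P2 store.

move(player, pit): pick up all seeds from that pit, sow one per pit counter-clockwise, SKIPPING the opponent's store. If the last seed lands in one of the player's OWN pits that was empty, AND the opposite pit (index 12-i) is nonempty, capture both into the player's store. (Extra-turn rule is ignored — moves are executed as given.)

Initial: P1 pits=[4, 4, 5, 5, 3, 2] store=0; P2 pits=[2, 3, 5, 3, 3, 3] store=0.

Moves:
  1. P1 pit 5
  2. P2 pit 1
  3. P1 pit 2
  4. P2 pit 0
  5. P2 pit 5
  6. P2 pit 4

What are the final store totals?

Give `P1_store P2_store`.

Answer: 2 2

Derivation:
Move 1: P1 pit5 -> P1=[4,4,5,5,3,0](1) P2=[3,3,5,3,3,3](0)
Move 2: P2 pit1 -> P1=[4,4,5,5,3,0](1) P2=[3,0,6,4,4,3](0)
Move 3: P1 pit2 -> P1=[4,4,0,6,4,1](2) P2=[4,0,6,4,4,3](0)
Move 4: P2 pit0 -> P1=[4,4,0,6,4,1](2) P2=[0,1,7,5,5,3](0)
Move 5: P2 pit5 -> P1=[5,5,0,6,4,1](2) P2=[0,1,7,5,5,0](1)
Move 6: P2 pit4 -> P1=[6,6,1,6,4,1](2) P2=[0,1,7,5,0,1](2)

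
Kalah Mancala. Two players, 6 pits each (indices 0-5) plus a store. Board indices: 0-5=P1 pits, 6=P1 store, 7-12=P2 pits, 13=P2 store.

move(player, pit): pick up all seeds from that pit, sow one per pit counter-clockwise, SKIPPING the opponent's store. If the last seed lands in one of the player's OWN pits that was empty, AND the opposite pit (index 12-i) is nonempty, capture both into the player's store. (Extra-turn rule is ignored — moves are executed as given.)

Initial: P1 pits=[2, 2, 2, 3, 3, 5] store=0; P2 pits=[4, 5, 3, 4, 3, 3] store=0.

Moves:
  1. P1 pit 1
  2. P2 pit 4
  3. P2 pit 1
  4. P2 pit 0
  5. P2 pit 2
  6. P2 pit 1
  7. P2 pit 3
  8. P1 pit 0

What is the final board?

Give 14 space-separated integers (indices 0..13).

Answer: 0 2 5 2 4 6 0 0 0 0 0 4 7 9

Derivation:
Move 1: P1 pit1 -> P1=[2,0,3,4,3,5](0) P2=[4,5,3,4,3,3](0)
Move 2: P2 pit4 -> P1=[3,0,3,4,3,5](0) P2=[4,5,3,4,0,4](1)
Move 3: P2 pit1 -> P1=[3,0,3,4,3,5](0) P2=[4,0,4,5,1,5](2)
Move 4: P2 pit0 -> P1=[3,0,3,4,3,5](0) P2=[0,1,5,6,2,5](2)
Move 5: P2 pit2 -> P1=[4,0,3,4,3,5](0) P2=[0,1,0,7,3,6](3)
Move 6: P2 pit1 -> P1=[4,0,3,0,3,5](0) P2=[0,0,0,7,3,6](8)
Move 7: P2 pit3 -> P1=[5,1,4,1,3,5](0) P2=[0,0,0,0,4,7](9)
Move 8: P1 pit0 -> P1=[0,2,5,2,4,6](0) P2=[0,0,0,0,4,7](9)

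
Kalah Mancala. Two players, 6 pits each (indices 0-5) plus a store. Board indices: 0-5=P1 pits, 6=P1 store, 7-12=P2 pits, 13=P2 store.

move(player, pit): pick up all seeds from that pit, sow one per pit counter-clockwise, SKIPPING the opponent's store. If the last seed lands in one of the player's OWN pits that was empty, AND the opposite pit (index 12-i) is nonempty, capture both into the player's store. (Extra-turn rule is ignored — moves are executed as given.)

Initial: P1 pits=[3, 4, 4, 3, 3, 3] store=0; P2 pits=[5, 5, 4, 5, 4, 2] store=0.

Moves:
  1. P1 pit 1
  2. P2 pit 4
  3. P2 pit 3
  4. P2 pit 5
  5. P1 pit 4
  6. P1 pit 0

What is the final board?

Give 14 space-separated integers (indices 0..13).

Move 1: P1 pit1 -> P1=[3,0,5,4,4,4](0) P2=[5,5,4,5,4,2](0)
Move 2: P2 pit4 -> P1=[4,1,5,4,4,4](0) P2=[5,5,4,5,0,3](1)
Move 3: P2 pit3 -> P1=[5,2,5,4,4,4](0) P2=[5,5,4,0,1,4](2)
Move 4: P2 pit5 -> P1=[6,3,6,4,4,4](0) P2=[5,5,4,0,1,0](3)
Move 5: P1 pit4 -> P1=[6,3,6,4,0,5](1) P2=[6,6,4,0,1,0](3)
Move 6: P1 pit0 -> P1=[0,4,7,5,1,6](2) P2=[6,6,4,0,1,0](3)

Answer: 0 4 7 5 1 6 2 6 6 4 0 1 0 3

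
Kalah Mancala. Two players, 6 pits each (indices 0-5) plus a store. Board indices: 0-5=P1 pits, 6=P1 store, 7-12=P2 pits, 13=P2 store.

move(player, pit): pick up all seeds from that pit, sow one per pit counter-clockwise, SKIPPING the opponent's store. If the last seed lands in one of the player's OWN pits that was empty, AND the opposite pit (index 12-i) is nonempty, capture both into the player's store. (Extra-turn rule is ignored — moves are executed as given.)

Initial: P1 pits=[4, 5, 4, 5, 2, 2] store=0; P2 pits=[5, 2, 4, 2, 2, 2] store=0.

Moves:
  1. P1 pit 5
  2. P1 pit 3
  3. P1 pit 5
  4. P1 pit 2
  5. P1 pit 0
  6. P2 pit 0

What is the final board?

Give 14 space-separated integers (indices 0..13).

Move 1: P1 pit5 -> P1=[4,5,4,5,2,0](1) P2=[6,2,4,2,2,2](0)
Move 2: P1 pit3 -> P1=[4,5,4,0,3,1](2) P2=[7,3,4,2,2,2](0)
Move 3: P1 pit5 -> P1=[4,5,4,0,3,0](3) P2=[7,3,4,2,2,2](0)
Move 4: P1 pit2 -> P1=[4,5,0,1,4,1](4) P2=[7,3,4,2,2,2](0)
Move 5: P1 pit0 -> P1=[0,6,1,2,5,1](4) P2=[7,3,4,2,2,2](0)
Move 6: P2 pit0 -> P1=[1,6,1,2,5,1](4) P2=[0,4,5,3,3,3](1)

Answer: 1 6 1 2 5 1 4 0 4 5 3 3 3 1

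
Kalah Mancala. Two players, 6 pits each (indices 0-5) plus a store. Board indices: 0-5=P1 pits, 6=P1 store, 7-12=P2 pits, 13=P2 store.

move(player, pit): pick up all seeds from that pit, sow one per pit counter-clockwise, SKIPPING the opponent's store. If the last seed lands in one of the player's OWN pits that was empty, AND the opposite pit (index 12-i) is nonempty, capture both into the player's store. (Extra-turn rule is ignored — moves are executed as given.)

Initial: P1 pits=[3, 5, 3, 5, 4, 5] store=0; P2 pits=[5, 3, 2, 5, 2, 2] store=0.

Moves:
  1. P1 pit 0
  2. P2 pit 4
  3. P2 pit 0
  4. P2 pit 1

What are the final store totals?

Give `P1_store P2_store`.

Answer: 0 1

Derivation:
Move 1: P1 pit0 -> P1=[0,6,4,6,4,5](0) P2=[5,3,2,5,2,2](0)
Move 2: P2 pit4 -> P1=[0,6,4,6,4,5](0) P2=[5,3,2,5,0,3](1)
Move 3: P2 pit0 -> P1=[0,6,4,6,4,5](0) P2=[0,4,3,6,1,4](1)
Move 4: P2 pit1 -> P1=[0,6,4,6,4,5](0) P2=[0,0,4,7,2,5](1)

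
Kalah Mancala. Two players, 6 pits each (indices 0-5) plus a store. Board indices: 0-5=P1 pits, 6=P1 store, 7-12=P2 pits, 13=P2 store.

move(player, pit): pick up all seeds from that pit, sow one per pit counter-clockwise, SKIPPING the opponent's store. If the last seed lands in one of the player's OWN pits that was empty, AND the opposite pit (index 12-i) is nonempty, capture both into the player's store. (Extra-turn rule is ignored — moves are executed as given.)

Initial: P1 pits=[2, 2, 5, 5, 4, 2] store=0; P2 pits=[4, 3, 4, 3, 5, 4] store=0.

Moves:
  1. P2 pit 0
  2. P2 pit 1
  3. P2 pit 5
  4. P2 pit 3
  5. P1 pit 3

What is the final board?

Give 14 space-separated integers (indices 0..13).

Move 1: P2 pit0 -> P1=[2,2,5,5,4,2](0) P2=[0,4,5,4,6,4](0)
Move 2: P2 pit1 -> P1=[2,2,5,5,4,2](0) P2=[0,0,6,5,7,5](0)
Move 3: P2 pit5 -> P1=[3,3,6,6,4,2](0) P2=[0,0,6,5,7,0](1)
Move 4: P2 pit3 -> P1=[4,4,6,6,4,2](0) P2=[0,0,6,0,8,1](2)
Move 5: P1 pit3 -> P1=[4,4,6,0,5,3](1) P2=[1,1,7,0,8,1](2)

Answer: 4 4 6 0 5 3 1 1 1 7 0 8 1 2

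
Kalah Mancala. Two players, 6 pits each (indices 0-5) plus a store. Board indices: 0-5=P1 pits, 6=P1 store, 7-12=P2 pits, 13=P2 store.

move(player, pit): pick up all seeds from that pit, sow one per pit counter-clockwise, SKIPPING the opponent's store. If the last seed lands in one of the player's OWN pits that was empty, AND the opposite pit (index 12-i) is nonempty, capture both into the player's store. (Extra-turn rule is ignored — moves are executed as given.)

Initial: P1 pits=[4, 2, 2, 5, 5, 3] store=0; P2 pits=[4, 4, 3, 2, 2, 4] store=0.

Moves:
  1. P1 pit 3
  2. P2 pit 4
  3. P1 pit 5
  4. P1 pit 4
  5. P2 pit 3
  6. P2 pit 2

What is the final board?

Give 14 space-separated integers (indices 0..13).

Answer: 5 2 2 0 0 1 3 7 7 0 1 2 7 3

Derivation:
Move 1: P1 pit3 -> P1=[4,2,2,0,6,4](1) P2=[5,5,3,2,2,4](0)
Move 2: P2 pit4 -> P1=[4,2,2,0,6,4](1) P2=[5,5,3,2,0,5](1)
Move 3: P1 pit5 -> P1=[4,2,2,0,6,0](2) P2=[6,6,4,2,0,5](1)
Move 4: P1 pit4 -> P1=[4,2,2,0,0,1](3) P2=[7,7,5,3,0,5](1)
Move 5: P2 pit3 -> P1=[4,2,2,0,0,1](3) P2=[7,7,5,0,1,6](2)
Move 6: P2 pit2 -> P1=[5,2,2,0,0,1](3) P2=[7,7,0,1,2,7](3)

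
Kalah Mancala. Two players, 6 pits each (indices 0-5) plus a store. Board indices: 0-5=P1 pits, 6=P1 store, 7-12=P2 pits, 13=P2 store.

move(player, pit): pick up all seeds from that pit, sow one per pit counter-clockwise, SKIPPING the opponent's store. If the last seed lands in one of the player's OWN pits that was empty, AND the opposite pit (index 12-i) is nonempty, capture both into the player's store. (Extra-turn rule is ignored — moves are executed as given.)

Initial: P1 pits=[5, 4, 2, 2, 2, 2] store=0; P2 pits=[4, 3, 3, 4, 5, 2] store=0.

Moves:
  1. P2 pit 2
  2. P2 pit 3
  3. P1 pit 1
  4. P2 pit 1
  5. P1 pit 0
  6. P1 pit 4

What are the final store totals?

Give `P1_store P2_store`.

Move 1: P2 pit2 -> P1=[5,4,2,2,2,2](0) P2=[4,3,0,5,6,3](0)
Move 2: P2 pit3 -> P1=[6,5,2,2,2,2](0) P2=[4,3,0,0,7,4](1)
Move 3: P1 pit1 -> P1=[6,0,3,3,3,3](1) P2=[4,3,0,0,7,4](1)
Move 4: P2 pit1 -> P1=[6,0,3,3,3,3](1) P2=[4,0,1,1,8,4](1)
Move 5: P1 pit0 -> P1=[0,1,4,4,4,4](2) P2=[4,0,1,1,8,4](1)
Move 6: P1 pit4 -> P1=[0,1,4,4,0,5](3) P2=[5,1,1,1,8,4](1)

Answer: 3 1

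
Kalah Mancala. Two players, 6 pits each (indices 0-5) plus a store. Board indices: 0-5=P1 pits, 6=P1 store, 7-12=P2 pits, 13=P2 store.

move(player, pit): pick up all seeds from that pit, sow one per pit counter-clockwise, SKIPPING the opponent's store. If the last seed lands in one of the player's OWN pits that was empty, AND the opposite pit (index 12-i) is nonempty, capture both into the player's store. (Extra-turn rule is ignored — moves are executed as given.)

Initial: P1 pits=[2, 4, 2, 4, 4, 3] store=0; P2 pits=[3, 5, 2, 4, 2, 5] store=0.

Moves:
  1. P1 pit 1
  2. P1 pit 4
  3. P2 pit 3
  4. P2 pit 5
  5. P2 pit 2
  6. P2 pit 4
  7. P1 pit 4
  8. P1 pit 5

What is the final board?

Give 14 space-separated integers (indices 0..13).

Move 1: P1 pit1 -> P1=[2,0,3,5,5,4](0) P2=[3,5,2,4,2,5](0)
Move 2: P1 pit4 -> P1=[2,0,3,5,0,5](1) P2=[4,6,3,4,2,5](0)
Move 3: P2 pit3 -> P1=[3,0,3,5,0,5](1) P2=[4,6,3,0,3,6](1)
Move 4: P2 pit5 -> P1=[4,1,4,6,1,5](1) P2=[4,6,3,0,3,0](2)
Move 5: P2 pit2 -> P1=[0,1,4,6,1,5](1) P2=[4,6,0,1,4,0](7)
Move 6: P2 pit4 -> P1=[1,2,4,6,1,5](1) P2=[4,6,0,1,0,1](8)
Move 7: P1 pit4 -> P1=[1,2,4,6,0,6](1) P2=[4,6,0,1,0,1](8)
Move 8: P1 pit5 -> P1=[1,2,4,6,0,0](2) P2=[5,7,1,2,1,1](8)

Answer: 1 2 4 6 0 0 2 5 7 1 2 1 1 8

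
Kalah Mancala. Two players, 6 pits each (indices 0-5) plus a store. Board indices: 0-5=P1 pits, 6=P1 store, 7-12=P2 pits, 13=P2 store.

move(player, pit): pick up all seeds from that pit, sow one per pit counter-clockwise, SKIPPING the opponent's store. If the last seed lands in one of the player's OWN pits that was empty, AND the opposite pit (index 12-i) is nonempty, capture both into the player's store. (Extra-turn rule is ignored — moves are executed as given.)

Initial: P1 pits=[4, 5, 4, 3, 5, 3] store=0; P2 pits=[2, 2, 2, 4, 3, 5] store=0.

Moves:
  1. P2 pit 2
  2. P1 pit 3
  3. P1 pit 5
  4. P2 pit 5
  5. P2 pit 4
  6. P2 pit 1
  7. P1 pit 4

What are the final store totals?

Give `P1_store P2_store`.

Move 1: P2 pit2 -> P1=[4,5,4,3,5,3](0) P2=[2,2,0,5,4,5](0)
Move 2: P1 pit3 -> P1=[4,5,4,0,6,4](1) P2=[2,2,0,5,4,5](0)
Move 3: P1 pit5 -> P1=[4,5,4,0,6,0](2) P2=[3,3,1,5,4,5](0)
Move 4: P2 pit5 -> P1=[5,6,5,1,6,0](2) P2=[3,3,1,5,4,0](1)
Move 5: P2 pit4 -> P1=[6,7,5,1,6,0](2) P2=[3,3,1,5,0,1](2)
Move 6: P2 pit1 -> P1=[6,0,5,1,6,0](2) P2=[3,0,2,6,0,1](10)
Move 7: P1 pit4 -> P1=[6,0,5,1,0,1](3) P2=[4,1,3,7,0,1](10)

Answer: 3 10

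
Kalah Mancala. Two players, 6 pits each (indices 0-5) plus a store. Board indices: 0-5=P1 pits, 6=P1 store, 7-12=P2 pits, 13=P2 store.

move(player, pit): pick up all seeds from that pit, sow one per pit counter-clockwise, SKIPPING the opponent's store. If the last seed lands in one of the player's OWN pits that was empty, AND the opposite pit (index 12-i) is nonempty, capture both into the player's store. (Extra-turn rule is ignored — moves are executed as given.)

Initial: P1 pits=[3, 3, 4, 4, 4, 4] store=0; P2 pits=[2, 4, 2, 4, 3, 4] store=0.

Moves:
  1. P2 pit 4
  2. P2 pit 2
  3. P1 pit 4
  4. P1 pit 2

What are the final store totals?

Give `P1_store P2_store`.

Move 1: P2 pit4 -> P1=[4,3,4,4,4,4](0) P2=[2,4,2,4,0,5](1)
Move 2: P2 pit2 -> P1=[4,0,4,4,4,4](0) P2=[2,4,0,5,0,5](5)
Move 3: P1 pit4 -> P1=[4,0,4,4,0,5](1) P2=[3,5,0,5,0,5](5)
Move 4: P1 pit2 -> P1=[4,0,0,5,1,6](2) P2=[3,5,0,5,0,5](5)

Answer: 2 5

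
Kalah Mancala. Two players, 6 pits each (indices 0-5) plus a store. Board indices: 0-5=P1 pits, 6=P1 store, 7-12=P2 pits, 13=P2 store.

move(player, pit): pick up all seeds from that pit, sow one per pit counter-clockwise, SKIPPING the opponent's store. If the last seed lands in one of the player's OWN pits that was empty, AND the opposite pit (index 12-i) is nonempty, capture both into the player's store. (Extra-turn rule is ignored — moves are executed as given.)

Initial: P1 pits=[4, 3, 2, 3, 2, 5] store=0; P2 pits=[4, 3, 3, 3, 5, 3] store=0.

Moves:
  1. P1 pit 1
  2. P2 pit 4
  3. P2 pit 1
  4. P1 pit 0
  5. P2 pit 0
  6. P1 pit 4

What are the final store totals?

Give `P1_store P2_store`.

Answer: 1 5

Derivation:
Move 1: P1 pit1 -> P1=[4,0,3,4,3,5](0) P2=[4,3,3,3,5,3](0)
Move 2: P2 pit4 -> P1=[5,1,4,4,3,5](0) P2=[4,3,3,3,0,4](1)
Move 3: P2 pit1 -> P1=[5,0,4,4,3,5](0) P2=[4,0,4,4,0,4](3)
Move 4: P1 pit0 -> P1=[0,1,5,5,4,6](0) P2=[4,0,4,4,0,4](3)
Move 5: P2 pit0 -> P1=[0,0,5,5,4,6](0) P2=[0,1,5,5,0,4](5)
Move 6: P1 pit4 -> P1=[0,0,5,5,0,7](1) P2=[1,2,5,5,0,4](5)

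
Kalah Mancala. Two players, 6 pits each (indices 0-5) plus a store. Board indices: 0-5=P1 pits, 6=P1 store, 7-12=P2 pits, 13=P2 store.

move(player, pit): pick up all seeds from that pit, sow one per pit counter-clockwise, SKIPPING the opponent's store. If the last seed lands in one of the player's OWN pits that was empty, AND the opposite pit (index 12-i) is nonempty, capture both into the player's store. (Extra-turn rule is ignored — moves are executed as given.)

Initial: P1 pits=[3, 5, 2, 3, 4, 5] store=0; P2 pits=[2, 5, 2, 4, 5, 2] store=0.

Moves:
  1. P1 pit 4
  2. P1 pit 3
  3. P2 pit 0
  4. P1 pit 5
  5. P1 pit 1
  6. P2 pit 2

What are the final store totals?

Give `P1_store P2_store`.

Answer: 4 1

Derivation:
Move 1: P1 pit4 -> P1=[3,5,2,3,0,6](1) P2=[3,6,2,4,5,2](0)
Move 2: P1 pit3 -> P1=[3,5,2,0,1,7](2) P2=[3,6,2,4,5,2](0)
Move 3: P2 pit0 -> P1=[3,5,2,0,1,7](2) P2=[0,7,3,5,5,2](0)
Move 4: P1 pit5 -> P1=[3,5,2,0,1,0](3) P2=[1,8,4,6,6,3](0)
Move 5: P1 pit1 -> P1=[3,0,3,1,2,1](4) P2=[1,8,4,6,6,3](0)
Move 6: P2 pit2 -> P1=[3,0,3,1,2,1](4) P2=[1,8,0,7,7,4](1)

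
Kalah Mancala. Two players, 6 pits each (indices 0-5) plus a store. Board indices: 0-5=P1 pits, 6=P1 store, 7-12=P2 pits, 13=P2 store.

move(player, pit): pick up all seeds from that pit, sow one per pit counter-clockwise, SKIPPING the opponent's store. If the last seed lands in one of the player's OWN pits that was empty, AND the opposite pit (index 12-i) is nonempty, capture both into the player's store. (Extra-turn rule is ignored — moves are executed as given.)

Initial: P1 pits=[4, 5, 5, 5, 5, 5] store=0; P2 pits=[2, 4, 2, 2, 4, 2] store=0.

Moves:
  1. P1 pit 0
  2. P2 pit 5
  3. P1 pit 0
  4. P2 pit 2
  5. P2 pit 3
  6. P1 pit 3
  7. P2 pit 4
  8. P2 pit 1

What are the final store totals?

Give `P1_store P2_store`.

Move 1: P1 pit0 -> P1=[0,6,6,6,6,5](0) P2=[2,4,2,2,4,2](0)
Move 2: P2 pit5 -> P1=[1,6,6,6,6,5](0) P2=[2,4,2,2,4,0](1)
Move 3: P1 pit0 -> P1=[0,7,6,6,6,5](0) P2=[2,4,2,2,4,0](1)
Move 4: P2 pit2 -> P1=[0,7,6,6,6,5](0) P2=[2,4,0,3,5,0](1)
Move 5: P2 pit3 -> P1=[0,7,6,6,6,5](0) P2=[2,4,0,0,6,1](2)
Move 6: P1 pit3 -> P1=[0,7,6,0,7,6](1) P2=[3,5,1,0,6,1](2)
Move 7: P2 pit4 -> P1=[1,8,7,1,7,6](1) P2=[3,5,1,0,0,2](3)
Move 8: P2 pit1 -> P1=[1,8,7,1,7,6](1) P2=[3,0,2,1,1,3](4)

Answer: 1 4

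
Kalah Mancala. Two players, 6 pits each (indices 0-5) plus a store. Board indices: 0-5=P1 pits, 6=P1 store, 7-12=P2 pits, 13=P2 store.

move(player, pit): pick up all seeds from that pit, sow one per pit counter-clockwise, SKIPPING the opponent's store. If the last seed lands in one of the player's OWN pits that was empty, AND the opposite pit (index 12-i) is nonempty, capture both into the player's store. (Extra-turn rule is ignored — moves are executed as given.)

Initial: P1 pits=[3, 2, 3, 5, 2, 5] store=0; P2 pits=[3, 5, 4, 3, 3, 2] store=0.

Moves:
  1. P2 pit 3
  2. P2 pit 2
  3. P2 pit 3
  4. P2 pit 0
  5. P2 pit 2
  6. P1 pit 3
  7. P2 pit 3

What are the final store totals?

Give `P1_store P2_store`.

Answer: 1 6

Derivation:
Move 1: P2 pit3 -> P1=[3,2,3,5,2,5](0) P2=[3,5,4,0,4,3](1)
Move 2: P2 pit2 -> P1=[3,2,3,5,2,5](0) P2=[3,5,0,1,5,4](2)
Move 3: P2 pit3 -> P1=[3,2,3,5,2,5](0) P2=[3,5,0,0,6,4](2)
Move 4: P2 pit0 -> P1=[3,2,0,5,2,5](0) P2=[0,6,1,0,6,4](6)
Move 5: P2 pit2 -> P1=[3,2,0,5,2,5](0) P2=[0,6,0,1,6,4](6)
Move 6: P1 pit3 -> P1=[3,2,0,0,3,6](1) P2=[1,7,0,1,6,4](6)
Move 7: P2 pit3 -> P1=[3,2,0,0,3,6](1) P2=[1,7,0,0,7,4](6)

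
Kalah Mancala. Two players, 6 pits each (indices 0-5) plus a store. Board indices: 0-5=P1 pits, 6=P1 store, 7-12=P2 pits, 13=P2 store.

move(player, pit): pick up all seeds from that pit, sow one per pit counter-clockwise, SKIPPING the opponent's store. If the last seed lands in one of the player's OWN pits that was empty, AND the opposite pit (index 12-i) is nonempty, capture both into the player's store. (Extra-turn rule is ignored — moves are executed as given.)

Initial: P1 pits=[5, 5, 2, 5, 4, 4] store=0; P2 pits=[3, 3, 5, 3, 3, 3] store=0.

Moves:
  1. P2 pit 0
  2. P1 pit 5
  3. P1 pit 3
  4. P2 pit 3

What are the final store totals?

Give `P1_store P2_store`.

Move 1: P2 pit0 -> P1=[5,5,2,5,4,4](0) P2=[0,4,6,4,3,3](0)
Move 2: P1 pit5 -> P1=[5,5,2,5,4,0](1) P2=[1,5,7,4,3,3](0)
Move 3: P1 pit3 -> P1=[5,5,2,0,5,1](2) P2=[2,6,7,4,3,3](0)
Move 4: P2 pit3 -> P1=[6,5,2,0,5,1](2) P2=[2,6,7,0,4,4](1)

Answer: 2 1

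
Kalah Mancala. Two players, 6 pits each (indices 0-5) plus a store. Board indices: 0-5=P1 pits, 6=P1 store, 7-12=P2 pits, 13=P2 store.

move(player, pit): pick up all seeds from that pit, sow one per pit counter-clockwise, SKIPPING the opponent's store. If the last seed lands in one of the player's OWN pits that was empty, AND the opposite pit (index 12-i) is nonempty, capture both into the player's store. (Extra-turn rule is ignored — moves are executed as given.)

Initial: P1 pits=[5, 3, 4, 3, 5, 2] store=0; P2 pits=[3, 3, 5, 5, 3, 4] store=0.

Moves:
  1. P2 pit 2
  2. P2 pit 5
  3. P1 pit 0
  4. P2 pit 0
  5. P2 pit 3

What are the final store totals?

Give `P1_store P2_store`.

Move 1: P2 pit2 -> P1=[6,3,4,3,5,2](0) P2=[3,3,0,6,4,5](1)
Move 2: P2 pit5 -> P1=[7,4,5,4,5,2](0) P2=[3,3,0,6,4,0](2)
Move 3: P1 pit0 -> P1=[0,5,6,5,6,3](1) P2=[4,3,0,6,4,0](2)
Move 4: P2 pit0 -> P1=[0,5,6,5,6,3](1) P2=[0,4,1,7,5,0](2)
Move 5: P2 pit3 -> P1=[1,6,7,6,6,3](1) P2=[0,4,1,0,6,1](3)

Answer: 1 3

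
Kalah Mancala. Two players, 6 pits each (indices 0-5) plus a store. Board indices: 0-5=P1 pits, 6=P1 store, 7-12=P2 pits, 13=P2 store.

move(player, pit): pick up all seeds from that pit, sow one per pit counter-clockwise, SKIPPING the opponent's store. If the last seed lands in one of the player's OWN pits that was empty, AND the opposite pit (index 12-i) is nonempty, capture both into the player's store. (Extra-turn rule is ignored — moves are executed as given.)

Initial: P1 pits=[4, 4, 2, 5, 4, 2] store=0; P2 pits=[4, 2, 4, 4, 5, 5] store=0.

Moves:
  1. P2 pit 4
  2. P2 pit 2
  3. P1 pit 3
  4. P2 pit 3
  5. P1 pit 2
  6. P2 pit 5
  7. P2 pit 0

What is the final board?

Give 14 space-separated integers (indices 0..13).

Move 1: P2 pit4 -> P1=[5,5,3,5,4,2](0) P2=[4,2,4,4,0,6](1)
Move 2: P2 pit2 -> P1=[5,5,3,5,4,2](0) P2=[4,2,0,5,1,7](2)
Move 3: P1 pit3 -> P1=[5,5,3,0,5,3](1) P2=[5,3,0,5,1,7](2)
Move 4: P2 pit3 -> P1=[6,6,3,0,5,3](1) P2=[5,3,0,0,2,8](3)
Move 5: P1 pit2 -> P1=[6,6,0,1,6,4](1) P2=[5,3,0,0,2,8](3)
Move 6: P2 pit5 -> P1=[7,7,1,2,7,5](1) P2=[6,3,0,0,2,0](4)
Move 7: P2 pit0 -> P1=[7,7,1,2,7,5](1) P2=[0,4,1,1,3,1](5)

Answer: 7 7 1 2 7 5 1 0 4 1 1 3 1 5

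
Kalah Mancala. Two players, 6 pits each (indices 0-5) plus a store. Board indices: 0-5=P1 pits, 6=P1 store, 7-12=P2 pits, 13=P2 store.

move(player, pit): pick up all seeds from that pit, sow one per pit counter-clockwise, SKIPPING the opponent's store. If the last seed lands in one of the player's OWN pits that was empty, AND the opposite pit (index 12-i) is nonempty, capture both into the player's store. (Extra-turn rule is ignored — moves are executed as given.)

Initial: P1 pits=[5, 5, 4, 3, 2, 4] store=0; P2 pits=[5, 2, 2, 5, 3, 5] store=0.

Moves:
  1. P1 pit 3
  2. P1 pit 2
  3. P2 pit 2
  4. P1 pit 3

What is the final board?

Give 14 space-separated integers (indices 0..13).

Move 1: P1 pit3 -> P1=[5,5,4,0,3,5](1) P2=[5,2,2,5,3,5](0)
Move 2: P1 pit2 -> P1=[5,5,0,1,4,6](2) P2=[5,2,2,5,3,5](0)
Move 3: P2 pit2 -> P1=[5,5,0,1,4,6](2) P2=[5,2,0,6,4,5](0)
Move 4: P1 pit3 -> P1=[5,5,0,0,5,6](2) P2=[5,2,0,6,4,5](0)

Answer: 5 5 0 0 5 6 2 5 2 0 6 4 5 0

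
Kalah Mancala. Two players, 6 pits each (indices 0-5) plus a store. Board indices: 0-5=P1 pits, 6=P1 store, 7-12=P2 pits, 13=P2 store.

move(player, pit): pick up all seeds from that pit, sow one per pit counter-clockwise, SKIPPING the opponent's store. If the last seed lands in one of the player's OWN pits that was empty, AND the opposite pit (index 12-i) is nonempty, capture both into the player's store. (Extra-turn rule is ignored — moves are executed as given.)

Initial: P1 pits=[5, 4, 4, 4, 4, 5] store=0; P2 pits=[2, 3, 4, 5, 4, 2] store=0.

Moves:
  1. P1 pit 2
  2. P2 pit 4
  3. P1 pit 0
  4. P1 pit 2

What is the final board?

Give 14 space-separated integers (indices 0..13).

Move 1: P1 pit2 -> P1=[5,4,0,5,5,6](1) P2=[2,3,4,5,4,2](0)
Move 2: P2 pit4 -> P1=[6,5,0,5,5,6](1) P2=[2,3,4,5,0,3](1)
Move 3: P1 pit0 -> P1=[0,6,1,6,6,7](2) P2=[2,3,4,5,0,3](1)
Move 4: P1 pit2 -> P1=[0,6,0,7,6,7](2) P2=[2,3,4,5,0,3](1)

Answer: 0 6 0 7 6 7 2 2 3 4 5 0 3 1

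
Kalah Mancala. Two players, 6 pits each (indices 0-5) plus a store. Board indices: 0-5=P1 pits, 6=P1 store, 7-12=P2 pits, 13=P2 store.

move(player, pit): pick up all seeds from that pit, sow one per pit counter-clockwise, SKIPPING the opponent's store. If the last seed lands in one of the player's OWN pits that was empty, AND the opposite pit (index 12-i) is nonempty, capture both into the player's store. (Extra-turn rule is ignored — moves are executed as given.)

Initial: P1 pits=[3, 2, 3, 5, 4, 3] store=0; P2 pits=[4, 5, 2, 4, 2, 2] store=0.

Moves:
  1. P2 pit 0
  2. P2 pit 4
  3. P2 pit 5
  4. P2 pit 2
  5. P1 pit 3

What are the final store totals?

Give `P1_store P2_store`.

Answer: 1 8

Derivation:
Move 1: P2 pit0 -> P1=[3,2,3,5,4,3](0) P2=[0,6,3,5,3,2](0)
Move 2: P2 pit4 -> P1=[4,2,3,5,4,3](0) P2=[0,6,3,5,0,3](1)
Move 3: P2 pit5 -> P1=[5,3,3,5,4,3](0) P2=[0,6,3,5,0,0](2)
Move 4: P2 pit2 -> P1=[0,3,3,5,4,3](0) P2=[0,6,0,6,1,0](8)
Move 5: P1 pit3 -> P1=[0,3,3,0,5,4](1) P2=[1,7,0,6,1,0](8)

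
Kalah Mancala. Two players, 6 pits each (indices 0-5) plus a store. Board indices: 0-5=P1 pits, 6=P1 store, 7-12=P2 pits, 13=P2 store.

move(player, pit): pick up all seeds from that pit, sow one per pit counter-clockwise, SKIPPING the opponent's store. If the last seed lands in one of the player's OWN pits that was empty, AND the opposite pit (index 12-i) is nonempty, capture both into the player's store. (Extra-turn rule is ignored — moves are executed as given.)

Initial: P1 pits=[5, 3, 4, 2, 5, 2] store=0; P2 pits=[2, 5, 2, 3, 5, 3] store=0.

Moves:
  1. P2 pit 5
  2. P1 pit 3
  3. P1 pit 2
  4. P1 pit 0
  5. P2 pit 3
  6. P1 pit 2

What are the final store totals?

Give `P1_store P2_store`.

Answer: 2 2

Derivation:
Move 1: P2 pit5 -> P1=[6,4,4,2,5,2](0) P2=[2,5,2,3,5,0](1)
Move 2: P1 pit3 -> P1=[6,4,4,0,6,3](0) P2=[2,5,2,3,5,0](1)
Move 3: P1 pit2 -> P1=[6,4,0,1,7,4](1) P2=[2,5,2,3,5,0](1)
Move 4: P1 pit0 -> P1=[0,5,1,2,8,5](2) P2=[2,5,2,3,5,0](1)
Move 5: P2 pit3 -> P1=[0,5,1,2,8,5](2) P2=[2,5,2,0,6,1](2)
Move 6: P1 pit2 -> P1=[0,5,0,3,8,5](2) P2=[2,5,2,0,6,1](2)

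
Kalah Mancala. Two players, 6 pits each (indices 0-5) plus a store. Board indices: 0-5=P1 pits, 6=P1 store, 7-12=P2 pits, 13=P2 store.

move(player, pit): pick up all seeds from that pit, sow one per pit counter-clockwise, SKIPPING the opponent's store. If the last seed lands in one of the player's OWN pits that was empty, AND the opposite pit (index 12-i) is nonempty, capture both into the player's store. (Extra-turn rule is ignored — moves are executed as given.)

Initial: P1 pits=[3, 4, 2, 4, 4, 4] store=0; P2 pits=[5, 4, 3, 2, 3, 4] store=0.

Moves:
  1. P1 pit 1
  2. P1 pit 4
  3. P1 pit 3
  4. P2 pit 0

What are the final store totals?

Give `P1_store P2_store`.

Move 1: P1 pit1 -> P1=[3,0,3,5,5,5](0) P2=[5,4,3,2,3,4](0)
Move 2: P1 pit4 -> P1=[3,0,3,5,0,6](1) P2=[6,5,4,2,3,4](0)
Move 3: P1 pit3 -> P1=[3,0,3,0,1,7](2) P2=[7,6,4,2,3,4](0)
Move 4: P2 pit0 -> P1=[4,0,3,0,1,7](2) P2=[0,7,5,3,4,5](1)

Answer: 2 1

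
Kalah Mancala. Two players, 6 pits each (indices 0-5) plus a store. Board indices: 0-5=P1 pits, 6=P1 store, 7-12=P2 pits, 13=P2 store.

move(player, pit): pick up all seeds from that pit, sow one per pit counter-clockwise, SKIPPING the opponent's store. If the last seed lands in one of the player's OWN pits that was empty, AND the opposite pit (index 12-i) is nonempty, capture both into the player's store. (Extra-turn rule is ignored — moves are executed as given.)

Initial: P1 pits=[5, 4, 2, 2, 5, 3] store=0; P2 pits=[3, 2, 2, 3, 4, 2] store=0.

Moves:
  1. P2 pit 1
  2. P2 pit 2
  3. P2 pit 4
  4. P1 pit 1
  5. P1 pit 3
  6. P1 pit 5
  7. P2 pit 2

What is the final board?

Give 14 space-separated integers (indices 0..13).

Move 1: P2 pit1 -> P1=[5,4,2,2,5,3](0) P2=[3,0,3,4,4,2](0)
Move 2: P2 pit2 -> P1=[5,4,2,2,5,3](0) P2=[3,0,0,5,5,3](0)
Move 3: P2 pit4 -> P1=[6,5,3,2,5,3](0) P2=[3,0,0,5,0,4](1)
Move 4: P1 pit1 -> P1=[6,0,4,3,6,4](1) P2=[3,0,0,5,0,4](1)
Move 5: P1 pit3 -> P1=[6,0,4,0,7,5](2) P2=[3,0,0,5,0,4](1)
Move 6: P1 pit5 -> P1=[6,0,4,0,7,0](3) P2=[4,1,1,6,0,4](1)
Move 7: P2 pit2 -> P1=[6,0,4,0,7,0](3) P2=[4,1,0,7,0,4](1)

Answer: 6 0 4 0 7 0 3 4 1 0 7 0 4 1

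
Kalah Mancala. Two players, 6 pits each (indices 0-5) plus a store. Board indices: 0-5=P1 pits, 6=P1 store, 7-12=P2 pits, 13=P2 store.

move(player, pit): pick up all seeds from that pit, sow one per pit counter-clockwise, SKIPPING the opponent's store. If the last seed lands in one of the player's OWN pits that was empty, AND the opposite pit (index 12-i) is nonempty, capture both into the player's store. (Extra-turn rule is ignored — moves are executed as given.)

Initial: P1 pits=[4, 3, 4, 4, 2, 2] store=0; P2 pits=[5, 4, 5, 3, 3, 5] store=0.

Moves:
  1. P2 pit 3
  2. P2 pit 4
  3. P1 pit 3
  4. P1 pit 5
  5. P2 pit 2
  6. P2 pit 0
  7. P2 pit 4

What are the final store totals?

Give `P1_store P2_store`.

Move 1: P2 pit3 -> P1=[4,3,4,4,2,2](0) P2=[5,4,5,0,4,6](1)
Move 2: P2 pit4 -> P1=[5,4,4,4,2,2](0) P2=[5,4,5,0,0,7](2)
Move 3: P1 pit3 -> P1=[5,4,4,0,3,3](1) P2=[6,4,5,0,0,7](2)
Move 4: P1 pit5 -> P1=[5,4,4,0,3,0](2) P2=[7,5,5,0,0,7](2)
Move 5: P2 pit2 -> P1=[6,4,4,0,3,0](2) P2=[7,5,0,1,1,8](3)
Move 6: P2 pit0 -> P1=[7,4,4,0,3,0](2) P2=[0,6,1,2,2,9](4)
Move 7: P2 pit4 -> P1=[7,4,4,0,3,0](2) P2=[0,6,1,2,0,10](5)

Answer: 2 5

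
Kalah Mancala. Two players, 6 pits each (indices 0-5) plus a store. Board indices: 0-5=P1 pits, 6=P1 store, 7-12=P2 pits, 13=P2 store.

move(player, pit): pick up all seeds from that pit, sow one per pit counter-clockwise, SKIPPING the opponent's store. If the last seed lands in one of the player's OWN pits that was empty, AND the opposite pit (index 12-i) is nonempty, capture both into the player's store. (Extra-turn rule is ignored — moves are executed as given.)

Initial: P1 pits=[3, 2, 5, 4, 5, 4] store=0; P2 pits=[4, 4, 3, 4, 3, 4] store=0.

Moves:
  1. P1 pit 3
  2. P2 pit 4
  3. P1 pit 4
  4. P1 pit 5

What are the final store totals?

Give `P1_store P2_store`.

Answer: 3 1

Derivation:
Move 1: P1 pit3 -> P1=[3,2,5,0,6,5](1) P2=[5,4,3,4,3,4](0)
Move 2: P2 pit4 -> P1=[4,2,5,0,6,5](1) P2=[5,4,3,4,0,5](1)
Move 3: P1 pit4 -> P1=[4,2,5,0,0,6](2) P2=[6,5,4,5,0,5](1)
Move 4: P1 pit5 -> P1=[4,2,5,0,0,0](3) P2=[7,6,5,6,1,5](1)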